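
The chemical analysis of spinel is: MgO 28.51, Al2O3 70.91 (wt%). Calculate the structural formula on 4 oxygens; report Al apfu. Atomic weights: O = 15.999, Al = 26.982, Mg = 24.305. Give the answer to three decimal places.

1.991 Al apfu

MgO (M=40.304): mol = 0.70737; Mg = 0.70737, O = 0.70737.
Al2O3 (M=101.961): mol = 0.69546; Al = 1.39092, O = 2.08638.
ΣO = 2.79375; factor = 4/ΣO = 1.43177.
Al apfu = 1.39092 × 1.43177 = 1.991.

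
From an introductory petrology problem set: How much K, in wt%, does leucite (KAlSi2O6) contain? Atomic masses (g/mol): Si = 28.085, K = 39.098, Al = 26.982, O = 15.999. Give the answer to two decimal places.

17.91 wt%

M(KAlSi2O6) = 218.244 g/mol.
K contributes 1 × 39.098 = 39.098 g per mole.
39.098/218.244 = 0.1791 → 17.91%.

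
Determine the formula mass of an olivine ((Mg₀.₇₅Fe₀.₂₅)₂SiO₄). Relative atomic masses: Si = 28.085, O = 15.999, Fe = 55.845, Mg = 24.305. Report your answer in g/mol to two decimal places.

156.46 g/mol

Mg: 1.50 × 24.305 = 36.4575
Fe: 0.50 × 55.845 = 27.9225
Si: 1 × 28.085 = 28.0850
O: 4 × 15.999 = 63.9960
Summing the contributions gives the formula mass.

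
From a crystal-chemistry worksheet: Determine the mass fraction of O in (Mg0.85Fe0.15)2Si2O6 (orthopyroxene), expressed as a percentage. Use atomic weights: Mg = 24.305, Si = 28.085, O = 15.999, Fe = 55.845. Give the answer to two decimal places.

45.66 wt%

Molar mass of (Mg0.85Fe0.15)2Si2O6: 1.70·24.305 + 0.30·55.845 + 2·28.085 + 6·15.999 = 210.236 g/mol.
Mass of O per formula unit: 6 × 15.999 = 95.994 g.
Weight fraction O = 95.994 / 210.236 = 0.4566.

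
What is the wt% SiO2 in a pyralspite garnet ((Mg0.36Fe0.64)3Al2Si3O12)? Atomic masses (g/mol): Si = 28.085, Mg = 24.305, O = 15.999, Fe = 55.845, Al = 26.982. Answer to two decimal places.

38.87 wt%

Formula mass = 463.679 g/mol.
3 Si → 3.0000 mol SiO2 per formula unit; M(SiO2) = 60.083, so SiO2 mass = 180.249 g.
180.249/463.679 × 100 = 38.87 wt%.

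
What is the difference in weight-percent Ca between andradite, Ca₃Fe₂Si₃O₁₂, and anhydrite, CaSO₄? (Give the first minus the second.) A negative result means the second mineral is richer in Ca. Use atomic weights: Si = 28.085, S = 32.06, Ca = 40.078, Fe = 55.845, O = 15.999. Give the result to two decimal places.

Ca in Ca₃Fe₂Si₃O₁₂: molar mass 508.167 g/mol; 3×40.078 = 120.234 g → 23.66 wt%.
Ca in CaSO₄: molar mass 136.134 g/mol; 1×40.078 = 40.078 g → 29.44 wt%.
Difference = 23.66 − 29.44 = -5.78 percentage points.

-5.78 percentage points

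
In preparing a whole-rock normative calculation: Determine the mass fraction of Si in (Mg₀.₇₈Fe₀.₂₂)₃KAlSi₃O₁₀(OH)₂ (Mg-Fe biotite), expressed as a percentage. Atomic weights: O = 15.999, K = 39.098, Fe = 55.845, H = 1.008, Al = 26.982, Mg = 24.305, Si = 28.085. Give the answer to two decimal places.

Formula mass = 2.34*24.305 + 0.66*55.845 + 1*39.098 + 1*26.982 + 3*28.085 + 12*15.999 + 2*1.008 = 438.070 g/mol, of which 84.255 g is Si.
So Si makes up 84.255/438.070 = 0.1923 of the mass, i.e. 19.23%.

19.23 weight percent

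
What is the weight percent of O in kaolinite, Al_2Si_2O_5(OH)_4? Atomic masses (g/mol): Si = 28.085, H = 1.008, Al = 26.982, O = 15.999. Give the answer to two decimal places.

Formula mass = 2×26.982 + 2×28.085 + 9×15.999 + 4×1.008 = 258.157 g/mol, of which 143.991 g is O.
So O makes up 143.991/258.157 = 0.5578 of the mass, i.e. 55.78%.

55.78 wt%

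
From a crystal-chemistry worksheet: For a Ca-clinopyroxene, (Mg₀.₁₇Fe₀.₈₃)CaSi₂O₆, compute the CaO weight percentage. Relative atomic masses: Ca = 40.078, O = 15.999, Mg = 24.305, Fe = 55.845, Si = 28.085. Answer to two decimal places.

23.10 wt%

M((Mg₀.₁₇Fe₀.₈₃)CaSi₂O₆) = 242.725 g/mol; M(CaO) = 56.077 g/mol.
Moles CaO per formula unit = 1 Ca ÷ 1 = 1.0000.
CaO fraction = (1.0000 × 56.077) / 242.725 = 56.077/242.725 = 0.2310.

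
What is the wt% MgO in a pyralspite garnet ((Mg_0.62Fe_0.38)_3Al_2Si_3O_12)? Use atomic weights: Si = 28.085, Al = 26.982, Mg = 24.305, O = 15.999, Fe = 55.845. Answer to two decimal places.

Molar mass of (Mg_0.62Fe_0.38)_3Al_2Si_3O_12 = 1.86×24.305 + 1.14×55.845 + 2×26.982 + 3×28.085 + 12×15.999 = 439.078 g/mol.
Each formula unit contains 1.86 Mg, equivalent to 1.86/1 = 1.8600 mol MgO.
M(MgO) = 1×24.305 + 1×15.999 = 40.304 g/mol.
Mass of MgO per formula unit = 1.8600 × 40.304 = 74.965 g.
MgO wt% = 74.965 / 439.078 × 100 = 17.07%.

17.07 wt%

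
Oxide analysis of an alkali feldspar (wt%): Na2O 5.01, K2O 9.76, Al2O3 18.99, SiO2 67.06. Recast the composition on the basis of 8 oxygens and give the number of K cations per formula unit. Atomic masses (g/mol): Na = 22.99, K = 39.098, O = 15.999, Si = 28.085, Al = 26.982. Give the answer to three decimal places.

0.557 K apfu

5.01 wt% Na2O ÷ 61.979 g/mol = 0.08083 mol, giving 0.16166 Na and 0.08083 O.
9.76 wt% K2O ÷ 94.195 g/mol = 0.10361 mol, giving 0.20722 K and 0.10361 O.
18.99 wt% Al2O3 ÷ 101.961 g/mol = 0.18625 mol, giving 0.37250 Al and 0.55875 O.
67.06 wt% SiO2 ÷ 60.083 g/mol = 1.11612 mol, giving 1.11612 Si and 2.23224 O.
Oxygen sums to 2.97543; scaling by 8/2.97543 = 2.68869 puts the formula on 8 O.
K: 0.20722 × 2.68869 = 0.557 atoms per formula unit.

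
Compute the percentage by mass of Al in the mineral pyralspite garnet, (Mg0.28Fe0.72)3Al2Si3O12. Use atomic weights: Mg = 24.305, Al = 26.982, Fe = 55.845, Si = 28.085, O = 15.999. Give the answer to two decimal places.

M((Mg0.28Fe0.72)3Al2Si3O12) = 471.248 g/mol.
Al contributes 2 × 26.982 = 53.964 g per mole.
53.964/471.248 = 0.1145 → 11.45%.

11.45 wt%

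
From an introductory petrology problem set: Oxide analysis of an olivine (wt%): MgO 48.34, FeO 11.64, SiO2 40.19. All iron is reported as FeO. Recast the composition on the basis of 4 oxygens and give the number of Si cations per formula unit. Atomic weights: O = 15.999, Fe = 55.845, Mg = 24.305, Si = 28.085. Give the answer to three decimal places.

MgO (M=40.304): mol = 1.19938; Mg = 1.19938, O = 1.19938.
FeO (M=71.844): mol = 0.16202; Fe = 0.16202, O = 0.16202.
SiO2 (M=60.083): mol = 0.66891; Si = 0.66891, O = 1.33782.
ΣO = 2.69922; factor = 4/ΣO = 1.48191.
Si apfu = 0.66891 × 1.48191 = 0.991.

0.991 Si apfu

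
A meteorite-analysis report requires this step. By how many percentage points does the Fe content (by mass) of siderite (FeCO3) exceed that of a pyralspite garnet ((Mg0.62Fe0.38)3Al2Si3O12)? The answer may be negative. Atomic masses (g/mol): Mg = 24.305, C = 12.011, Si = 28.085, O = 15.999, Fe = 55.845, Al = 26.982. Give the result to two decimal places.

33.70 percentage points

M(FeCO3) = 115.853 g/mol, so wt% Fe = 55.845/115.853 × 100 = 48.20%.
M((Mg0.62Fe0.38)3Al2Si3O12) = 439.078 g/mol, so wt% Fe = 63.663/439.078 × 100 = 14.50%.
48.20 − 14.50 = 33.70 pp.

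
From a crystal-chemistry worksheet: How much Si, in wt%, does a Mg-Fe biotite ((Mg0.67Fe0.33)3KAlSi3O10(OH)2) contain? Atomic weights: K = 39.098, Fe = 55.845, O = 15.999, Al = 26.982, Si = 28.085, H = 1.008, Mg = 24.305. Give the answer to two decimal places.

Molar mass of (Mg0.67Fe0.33)3KAlSi3O10(OH)2: 2.01×24.305 + 0.99×55.845 + 1×39.098 + 1×26.982 + 3×28.085 + 12×15.999 + 2×1.008 = 448.479 g/mol.
Mass of Si per formula unit: 3 × 28.085 = 84.255 g.
Weight fraction Si = 84.255 / 448.479 = 0.1879.

18.79 wt%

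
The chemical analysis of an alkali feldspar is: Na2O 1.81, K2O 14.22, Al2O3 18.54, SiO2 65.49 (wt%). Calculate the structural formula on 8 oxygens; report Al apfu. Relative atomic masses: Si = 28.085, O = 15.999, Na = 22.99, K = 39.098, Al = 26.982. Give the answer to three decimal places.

1.001 Al apfu

Na2O: 1.81/61.979 = 0.02920 mol → 0.05840 mol Na, 0.02920 mol O.
K2O: 14.22/94.195 = 0.15096 mol → 0.30192 mol K, 0.15096 mol O.
Al2O3: 18.54/101.961 = 0.18183 mol → 0.36366 mol Al, 0.54549 mol O.
SiO2: 65.49/60.083 = 1.08999 mol → 1.08999 mol Si, 2.17998 mol O.
Total oxygen = 2.90563 mol. Normalization factor = 8/2.90563 = 2.75328.
Al per 8 O = 0.36366 × 2.75328 = 1.001.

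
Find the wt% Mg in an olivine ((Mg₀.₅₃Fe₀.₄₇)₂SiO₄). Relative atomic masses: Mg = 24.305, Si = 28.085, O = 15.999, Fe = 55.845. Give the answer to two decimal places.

M((Mg₀.₅₃Fe₀.₄₇)₂SiO₄) = 170.339 g/mol.
Mg contributes 1.06 × 24.305 = 25.763 g per mole.
25.763/170.339 = 0.1512 → 15.12%.

15.12 mass %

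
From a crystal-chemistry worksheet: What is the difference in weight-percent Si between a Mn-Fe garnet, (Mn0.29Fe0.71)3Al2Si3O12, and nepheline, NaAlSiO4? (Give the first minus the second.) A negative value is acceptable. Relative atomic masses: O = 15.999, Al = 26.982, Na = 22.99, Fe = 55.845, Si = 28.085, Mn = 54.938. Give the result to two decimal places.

First mineral: 84.255 g Si in 496.953 g formula = 16.95 wt% Si.
Second mineral: 28.085 g Si in 142.053 g formula = 19.77 wt% Si.
16.95% − 19.77% gives a difference of -2.82 percentage points.

-2.82 percentage points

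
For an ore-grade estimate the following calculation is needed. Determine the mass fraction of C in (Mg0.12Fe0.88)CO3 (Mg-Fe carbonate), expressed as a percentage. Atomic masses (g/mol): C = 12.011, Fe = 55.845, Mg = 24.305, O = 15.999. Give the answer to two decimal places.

M((Mg0.12Fe0.88)CO3) = 112.068 g/mol.
C contributes 1 × 12.011 = 12.011 g per mole.
12.011/112.068 = 0.1072 → 10.72%.

10.72 mass %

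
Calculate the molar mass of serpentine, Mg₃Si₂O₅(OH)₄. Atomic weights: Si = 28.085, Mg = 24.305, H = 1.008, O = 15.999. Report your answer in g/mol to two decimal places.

277.11 g/mol

M = 3(24.305) + 2(28.085) + 9(15.999) + 4(1.008)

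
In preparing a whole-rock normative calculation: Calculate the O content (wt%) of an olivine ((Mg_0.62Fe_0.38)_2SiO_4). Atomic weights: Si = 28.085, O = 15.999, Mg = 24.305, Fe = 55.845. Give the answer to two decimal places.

Molar mass of (Mg_0.62Fe_0.38)_2SiO_4: 1.24×24.305 + 0.76×55.845 + 1×28.085 + 4×15.999 = 164.661 g/mol.
Mass of O per formula unit: 4 × 15.999 = 63.996 g.
Weight fraction O = 63.996 / 164.661 = 0.3887.

38.87 wt%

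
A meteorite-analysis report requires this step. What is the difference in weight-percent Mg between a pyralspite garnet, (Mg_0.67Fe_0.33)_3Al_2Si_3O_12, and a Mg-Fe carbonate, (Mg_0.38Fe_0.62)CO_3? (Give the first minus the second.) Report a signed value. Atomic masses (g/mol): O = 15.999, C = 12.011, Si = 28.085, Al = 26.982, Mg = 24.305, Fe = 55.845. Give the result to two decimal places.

2.36 percentage points

First mineral: 48.853 g Mg in 434.347 g formula = 11.25 wt% Mg.
Second mineral: 9.236 g Mg in 103.868 g formula = 8.89 wt% Mg.
11.25% − 8.89% gives a difference of 2.36 percentage points.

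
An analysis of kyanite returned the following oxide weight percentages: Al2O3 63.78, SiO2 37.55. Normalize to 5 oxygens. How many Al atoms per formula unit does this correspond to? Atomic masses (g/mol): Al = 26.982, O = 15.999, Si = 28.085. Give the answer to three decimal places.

2.001 Al apfu

63.78 wt% Al2O3 ÷ 101.961 g/mol = 0.62553 mol, giving 1.25106 Al and 1.87659 O.
37.55 wt% SiO2 ÷ 60.083 g/mol = 0.62497 mol, giving 0.62497 Si and 1.24994 O.
Oxygen sums to 3.12653; scaling by 5/3.12653 = 1.59922 puts the formula on 5 O.
Al: 1.25106 × 1.59922 = 2.001 atoms per formula unit.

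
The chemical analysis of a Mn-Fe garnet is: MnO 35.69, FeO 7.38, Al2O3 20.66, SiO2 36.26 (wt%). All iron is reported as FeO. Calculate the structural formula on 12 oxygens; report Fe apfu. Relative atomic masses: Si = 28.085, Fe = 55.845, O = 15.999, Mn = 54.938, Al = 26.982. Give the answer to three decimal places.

0.509 Fe apfu

MnO (M=70.937): mol = 0.50312; Mn = 0.50312, O = 0.50312.
FeO (M=71.844): mol = 0.10272; Fe = 0.10272, O = 0.10272.
Al2O3 (M=101.961): mol = 0.20263; Al = 0.40526, O = 0.60789.
SiO2 (M=60.083): mol = 0.60350; Si = 0.60350, O = 1.20700.
ΣO = 2.42073; factor = 12/ΣO = 4.95718.
Fe apfu = 0.10272 × 4.95718 = 0.509.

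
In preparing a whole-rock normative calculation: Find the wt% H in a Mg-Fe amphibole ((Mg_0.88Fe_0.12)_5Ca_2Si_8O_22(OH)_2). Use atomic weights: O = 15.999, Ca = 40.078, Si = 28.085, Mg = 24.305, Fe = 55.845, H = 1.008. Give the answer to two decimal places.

0.24 mass %

M((Mg_0.88Fe_0.12)_5Ca_2Si_8O_22(OH)_2) = 831.277 g/mol.
H contributes 2 × 1.008 = 2.016 g per mole.
2.016/831.277 = 0.0024 → 0.24%.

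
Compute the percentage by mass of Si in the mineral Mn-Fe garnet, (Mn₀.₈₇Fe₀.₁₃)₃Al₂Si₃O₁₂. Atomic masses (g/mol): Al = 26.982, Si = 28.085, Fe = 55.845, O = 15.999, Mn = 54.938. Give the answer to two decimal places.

17.01 wt%

Formula mass = 2.61×54.938 + 0.39×55.845 + 2×26.982 + 3×28.085 + 12×15.999 = 495.375 g/mol, of which 84.255 g is Si.
So Si makes up 84.255/495.375 = 0.1701 of the mass, i.e. 17.01%.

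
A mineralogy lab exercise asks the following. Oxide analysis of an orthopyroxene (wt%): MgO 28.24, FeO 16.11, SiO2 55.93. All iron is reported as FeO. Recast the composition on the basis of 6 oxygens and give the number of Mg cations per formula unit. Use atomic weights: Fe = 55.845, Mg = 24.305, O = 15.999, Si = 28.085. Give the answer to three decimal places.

1.509 Mg apfu

28.24 wt% MgO ÷ 40.304 g/mol = 0.70067 mol, giving 0.70067 Mg and 0.70067 O.
16.11 wt% FeO ÷ 71.844 g/mol = 0.22424 mol, giving 0.22424 Fe and 0.22424 O.
55.93 wt% SiO2 ÷ 60.083 g/mol = 0.93088 mol, giving 0.93088 Si and 1.86176 O.
Oxygen sums to 2.78667; scaling by 6/2.78667 = 2.15311 puts the formula on 6 O.
Mg: 0.70067 × 2.15311 = 1.509 atoms per formula unit.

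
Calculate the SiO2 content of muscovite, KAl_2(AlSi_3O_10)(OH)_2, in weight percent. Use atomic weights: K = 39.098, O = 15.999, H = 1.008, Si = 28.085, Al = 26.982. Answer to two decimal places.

M(KAl_2(AlSi_3O_10)(OH)_2) = 398.303 g/mol; M(SiO2) = 60.083 g/mol.
Moles SiO2 per formula unit = 3 Si ÷ 1 = 3.0000.
SiO2 fraction = (3.0000 × 60.083) / 398.303 = 180.249/398.303 = 0.4525.

45.25 wt%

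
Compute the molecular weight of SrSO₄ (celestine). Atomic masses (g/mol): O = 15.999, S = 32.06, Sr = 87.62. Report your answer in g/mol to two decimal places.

The formula mass is the sum 1(87.62) + 1(32.06) + 4(15.999).

183.68 g/mol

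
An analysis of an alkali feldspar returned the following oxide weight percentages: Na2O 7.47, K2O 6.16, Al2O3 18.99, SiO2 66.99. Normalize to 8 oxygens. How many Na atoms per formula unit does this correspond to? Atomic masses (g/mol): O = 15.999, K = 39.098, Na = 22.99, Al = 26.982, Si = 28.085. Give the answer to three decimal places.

0.648 Na apfu

Na2O (M=61.979): mol = 0.12052; Na = 0.24104, O = 0.12052.
K2O (M=94.195): mol = 0.06540; K = 0.13080, O = 0.06540.
Al2O3 (M=101.961): mol = 0.18625; Al = 0.37250, O = 0.55875.
SiO2 (M=60.083): mol = 1.11496; Si = 1.11496, O = 2.22992.
ΣO = 2.97459; factor = 8/ΣO = 2.68945.
Na apfu = 0.24104 × 2.68945 = 0.648.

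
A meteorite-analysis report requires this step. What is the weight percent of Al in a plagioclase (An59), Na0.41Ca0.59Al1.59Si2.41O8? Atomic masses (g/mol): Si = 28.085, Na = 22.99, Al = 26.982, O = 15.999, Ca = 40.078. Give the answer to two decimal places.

Molar mass of Na0.41Ca0.59Al1.59Si2.41O8: 0.41·22.99 + 0.59·40.078 + 1.59·26.982 + 2.41·28.085 + 8·15.999 = 271.650 g/mol.
Mass of Al per formula unit: 1.59 × 26.982 = 42.901 g.
Weight fraction Al = 42.901 / 271.650 = 0.1579.

15.79 wt%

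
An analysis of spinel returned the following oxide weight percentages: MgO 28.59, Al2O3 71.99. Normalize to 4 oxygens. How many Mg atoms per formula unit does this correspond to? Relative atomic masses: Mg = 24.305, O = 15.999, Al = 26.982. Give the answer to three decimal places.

1.004 Mg apfu

28.59 wt% MgO ÷ 40.304 g/mol = 0.70936 mol, giving 0.70936 Mg and 0.70936 O.
71.99 wt% Al2O3 ÷ 101.961 g/mol = 0.70605 mol, giving 1.41210 Al and 2.11815 O.
Oxygen sums to 2.82751; scaling by 4/2.82751 = 1.41467 puts the formula on 4 O.
Mg: 0.70936 × 1.41467 = 1.004 atoms per formula unit.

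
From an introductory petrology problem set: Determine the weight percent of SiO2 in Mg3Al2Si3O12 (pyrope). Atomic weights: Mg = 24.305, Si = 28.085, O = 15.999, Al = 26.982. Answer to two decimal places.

Formula mass = 403.122 g/mol.
3 Si → 3.0000 mol SiO2 per formula unit; M(SiO2) = 60.083, so SiO2 mass = 180.249 g.
180.249/403.122 × 100 = 44.71 wt%.

44.71 wt%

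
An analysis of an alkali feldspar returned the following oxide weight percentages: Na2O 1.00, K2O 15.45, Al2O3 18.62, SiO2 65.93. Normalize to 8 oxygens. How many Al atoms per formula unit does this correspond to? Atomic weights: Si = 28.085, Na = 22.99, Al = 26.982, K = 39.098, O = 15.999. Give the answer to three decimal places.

1.000 Al apfu

1.00 wt% Na2O ÷ 61.979 g/mol = 0.01613 mol, giving 0.03226 Na and 0.01613 O.
15.45 wt% K2O ÷ 94.195 g/mol = 0.16402 mol, giving 0.32804 K and 0.16402 O.
18.62 wt% Al2O3 ÷ 101.961 g/mol = 0.18262 mol, giving 0.36524 Al and 0.54786 O.
65.93 wt% SiO2 ÷ 60.083 g/mol = 1.09732 mol, giving 1.09732 Si and 2.19464 O.
Oxygen sums to 2.92265; scaling by 8/2.92265 = 2.73724 puts the formula on 8 O.
Al: 0.36524 × 2.73724 = 1.000 atoms per formula unit.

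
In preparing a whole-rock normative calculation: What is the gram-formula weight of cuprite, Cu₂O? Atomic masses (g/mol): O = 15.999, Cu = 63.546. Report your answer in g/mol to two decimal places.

M = 2*63.546 + 1*15.999

143.09 g/mol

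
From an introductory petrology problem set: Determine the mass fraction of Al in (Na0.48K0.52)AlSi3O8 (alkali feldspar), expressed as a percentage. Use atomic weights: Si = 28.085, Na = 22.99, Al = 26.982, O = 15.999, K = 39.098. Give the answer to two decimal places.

Formula mass = 0.48·22.99 + 0.52·39.098 + 1·26.982 + 3·28.085 + 8·15.999 = 270.595 g/mol, of which 26.982 g is Al.
So Al makes up 26.982/270.595 = 0.0997 of the mass, i.e. 9.97%.

9.97 mass %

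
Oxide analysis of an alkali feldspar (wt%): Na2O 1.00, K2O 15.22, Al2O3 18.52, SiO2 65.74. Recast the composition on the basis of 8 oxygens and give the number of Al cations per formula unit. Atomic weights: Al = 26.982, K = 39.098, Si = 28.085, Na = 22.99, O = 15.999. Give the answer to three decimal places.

Na2O (M=61.979): mol = 0.01613; Na = 0.03226, O = 0.01613.
K2O (M=94.195): mol = 0.16158; K = 0.32316, O = 0.16158.
Al2O3 (M=101.961): mol = 0.18164; Al = 0.36328, O = 0.54492.
SiO2 (M=60.083): mol = 1.09415; Si = 1.09415, O = 2.18830.
ΣO = 2.91093; factor = 8/ΣO = 2.74826.
Al apfu = 0.36328 × 2.74826 = 0.998.

0.998 Al apfu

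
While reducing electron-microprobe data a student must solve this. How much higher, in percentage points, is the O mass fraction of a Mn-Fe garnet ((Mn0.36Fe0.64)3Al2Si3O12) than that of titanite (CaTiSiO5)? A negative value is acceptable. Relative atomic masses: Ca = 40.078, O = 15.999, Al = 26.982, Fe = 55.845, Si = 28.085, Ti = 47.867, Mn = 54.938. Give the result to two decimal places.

O in (Mn0.36Fe0.64)3Al2Si3O12: molar mass 496.762 g/mol; 12×15.999 = 191.988 g → 38.65 wt%.
O in CaTiSiO5: molar mass 196.025 g/mol; 5×15.999 = 79.995 g → 40.81 wt%.
Difference = 38.65 − 40.81 = -2.16 percentage points.

-2.16 percentage points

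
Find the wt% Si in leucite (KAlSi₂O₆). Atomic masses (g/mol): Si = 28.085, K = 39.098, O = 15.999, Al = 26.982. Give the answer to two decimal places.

25.74 mass %

Molar mass of KAlSi₂O₆: 1·39.098 + 1·26.982 + 2·28.085 + 6·15.999 = 218.244 g/mol.
Mass of Si per formula unit: 2 × 28.085 = 56.170 g.
Weight fraction Si = 56.170 / 218.244 = 0.2574.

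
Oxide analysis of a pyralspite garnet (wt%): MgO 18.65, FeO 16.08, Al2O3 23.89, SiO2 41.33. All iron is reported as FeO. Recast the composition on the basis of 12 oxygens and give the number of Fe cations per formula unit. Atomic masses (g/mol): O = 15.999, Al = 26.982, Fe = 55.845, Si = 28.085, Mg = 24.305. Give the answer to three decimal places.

18.65 wt% MgO ÷ 40.304 g/mol = 0.46273 mol, giving 0.46273 Mg and 0.46273 O.
16.08 wt% FeO ÷ 71.844 g/mol = 0.22382 mol, giving 0.22382 Fe and 0.22382 O.
23.89 wt% Al2O3 ÷ 101.961 g/mol = 0.23431 mol, giving 0.46862 Al and 0.70293 O.
41.33 wt% SiO2 ÷ 60.083 g/mol = 0.68788 mol, giving 0.68788 Si and 1.37576 O.
Oxygen sums to 2.76524; scaling by 12/2.76524 = 4.33959 puts the formula on 12 O.
Fe: 0.22382 × 4.33959 = 0.971 atoms per formula unit.

0.971 Fe apfu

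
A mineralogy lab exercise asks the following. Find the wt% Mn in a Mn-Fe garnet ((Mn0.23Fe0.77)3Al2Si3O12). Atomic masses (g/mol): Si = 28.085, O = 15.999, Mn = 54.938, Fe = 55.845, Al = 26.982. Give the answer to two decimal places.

7.63 mass %

M((Mn0.23Fe0.77)3Al2Si3O12) = 497.116 g/mol.
Mn contributes 0.69 × 54.938 = 37.907 g per mole.
37.907/497.116 = 0.0763 → 7.63%.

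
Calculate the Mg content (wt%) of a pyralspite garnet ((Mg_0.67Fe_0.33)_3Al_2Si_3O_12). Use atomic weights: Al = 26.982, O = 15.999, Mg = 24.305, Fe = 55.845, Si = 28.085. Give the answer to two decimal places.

11.25 wt%

Formula mass = 2.01·24.305 + 0.99·55.845 + 2·26.982 + 3·28.085 + 12·15.999 = 434.347 g/mol, of which 48.853 g is Mg.
So Mg makes up 48.853/434.347 = 0.1125 of the mass, i.e. 11.25%.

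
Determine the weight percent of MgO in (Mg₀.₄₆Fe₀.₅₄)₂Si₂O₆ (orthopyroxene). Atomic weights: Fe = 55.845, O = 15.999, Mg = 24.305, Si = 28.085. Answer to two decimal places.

Molar mass of (Mg₀.₄₆Fe₀.₅₄)₂Si₂O₆ = 0.92·24.305 + 1.08·55.845 + 2·28.085 + 6·15.999 = 234.837 g/mol.
Each formula unit contains 0.92 Mg, equivalent to 0.92/1 = 0.9200 mol MgO.
M(MgO) = 1×24.305 + 1×15.999 = 40.304 g/mol.
Mass of MgO per formula unit = 0.9200 × 40.304 = 37.080 g.
MgO wt% = 37.080 / 234.837 × 100 = 15.79%.

15.79 wt%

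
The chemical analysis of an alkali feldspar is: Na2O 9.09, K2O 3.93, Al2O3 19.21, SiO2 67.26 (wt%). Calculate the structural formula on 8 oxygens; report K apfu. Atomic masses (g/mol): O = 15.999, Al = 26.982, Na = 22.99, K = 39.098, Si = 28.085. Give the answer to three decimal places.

Na2O (M=61.979): mol = 0.14666; Na = 0.29332, O = 0.14666.
K2O (M=94.195): mol = 0.04172; K = 0.08344, O = 0.04172.
Al2O3 (M=101.961): mol = 0.18841; Al = 0.37682, O = 0.56523.
SiO2 (M=60.083): mol = 1.11945; Si = 1.11945, O = 2.23890.
ΣO = 2.99251; factor = 8/ΣO = 2.67334.
K apfu = 0.08344 × 2.67334 = 0.223.

0.223 K apfu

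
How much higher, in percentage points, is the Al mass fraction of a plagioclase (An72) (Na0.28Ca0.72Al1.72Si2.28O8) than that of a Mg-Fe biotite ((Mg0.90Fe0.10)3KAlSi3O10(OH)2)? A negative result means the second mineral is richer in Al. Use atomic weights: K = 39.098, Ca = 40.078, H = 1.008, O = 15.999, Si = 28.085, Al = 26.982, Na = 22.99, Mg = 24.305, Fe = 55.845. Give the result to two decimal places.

10.63 percentage points

M(Na0.28Ca0.72Al1.72Si2.28O8) = 273.728 g/mol, so wt% Al = 46.409/273.728 × 100 = 16.95%.
M((Mg0.90Fe0.10)3KAlSi3O10(OH)2) = 426.716 g/mol, so wt% Al = 26.982/426.716 × 100 = 6.32%.
16.95 − 6.32 = 10.63 pp.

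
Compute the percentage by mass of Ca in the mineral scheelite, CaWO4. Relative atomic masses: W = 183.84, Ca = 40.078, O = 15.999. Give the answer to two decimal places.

M(CaWO4) = 287.914 g/mol.
Ca contributes 1 × 40.078 = 40.078 g per mole.
40.078/287.914 = 0.1392 → 13.92%.

13.92 mass %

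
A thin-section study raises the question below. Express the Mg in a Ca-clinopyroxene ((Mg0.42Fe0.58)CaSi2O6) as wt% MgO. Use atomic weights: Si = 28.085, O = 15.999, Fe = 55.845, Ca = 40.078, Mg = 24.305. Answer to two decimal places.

7.21 wt%

M((Mg0.42Fe0.58)CaSi2O6) = 234.840 g/mol; M(MgO) = 40.304 g/mol.
Moles MgO per formula unit = 0.42 Mg ÷ 1 = 0.4200.
MgO fraction = (0.4200 × 40.304) / 234.840 = 16.928/234.840 = 0.0721.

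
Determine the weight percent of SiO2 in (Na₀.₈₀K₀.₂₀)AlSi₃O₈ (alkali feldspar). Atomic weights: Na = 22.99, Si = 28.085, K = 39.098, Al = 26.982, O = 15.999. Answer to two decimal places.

67.91 wt%

M((Na₀.₈₀K₀.₂₀)AlSi₃O₈) = 265.441 g/mol; M(SiO2) = 60.083 g/mol.
Moles SiO2 per formula unit = 3 Si ÷ 1 = 3.0000.
SiO2 fraction = (3.0000 × 60.083) / 265.441 = 180.249/265.441 = 0.6791.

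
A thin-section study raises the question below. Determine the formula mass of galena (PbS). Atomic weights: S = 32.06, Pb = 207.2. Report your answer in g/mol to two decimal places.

239.26 g/mol

The formula mass is the sum 1*207.2 + 1*32.06.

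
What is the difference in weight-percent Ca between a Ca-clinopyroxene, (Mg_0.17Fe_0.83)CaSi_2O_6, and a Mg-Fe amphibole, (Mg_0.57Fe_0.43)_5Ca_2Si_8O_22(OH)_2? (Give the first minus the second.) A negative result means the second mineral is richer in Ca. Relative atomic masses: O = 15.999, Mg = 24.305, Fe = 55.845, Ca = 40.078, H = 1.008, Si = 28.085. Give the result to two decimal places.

7.40 percentage points

M((Mg_0.17Fe_0.83)CaSi_2O_6) = 242.725 g/mol, so wt% Ca = 40.078/242.725 × 100 = 16.51%.
M((Mg_0.57Fe_0.43)_5Ca_2Si_8O_22(OH)_2) = 880.164 g/mol, so wt% Ca = 80.156/880.164 × 100 = 9.11%.
16.51 − 9.11 = 7.40 pp.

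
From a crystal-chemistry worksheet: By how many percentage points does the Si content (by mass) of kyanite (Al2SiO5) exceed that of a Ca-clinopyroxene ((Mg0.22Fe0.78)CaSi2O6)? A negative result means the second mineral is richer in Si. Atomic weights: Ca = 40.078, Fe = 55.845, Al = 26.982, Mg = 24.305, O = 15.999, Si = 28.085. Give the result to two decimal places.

-5.96 percentage points

M(Al2SiO5) = 162.044 g/mol, so wt% Si = 28.085/162.044 × 100 = 17.33%.
M((Mg0.22Fe0.78)CaSi2O6) = 241.148 g/mol, so wt% Si = 56.170/241.148 × 100 = 23.29%.
17.33 − 23.29 = -5.96 pp.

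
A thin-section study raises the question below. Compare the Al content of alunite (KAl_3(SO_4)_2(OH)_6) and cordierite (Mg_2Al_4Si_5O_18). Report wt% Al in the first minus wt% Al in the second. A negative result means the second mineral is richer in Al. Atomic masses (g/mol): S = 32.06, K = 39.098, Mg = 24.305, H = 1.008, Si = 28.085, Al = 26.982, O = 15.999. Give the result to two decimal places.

1.09 percentage points

M(KAl_3(SO_4)_2(OH)_6) = 414.198 g/mol, so wt% Al = 80.946/414.198 × 100 = 19.54%.
M(Mg_2Al_4Si_5O_18) = 584.945 g/mol, so wt% Al = 107.928/584.945 × 100 = 18.45%.
19.54 − 18.45 = 1.09 pp.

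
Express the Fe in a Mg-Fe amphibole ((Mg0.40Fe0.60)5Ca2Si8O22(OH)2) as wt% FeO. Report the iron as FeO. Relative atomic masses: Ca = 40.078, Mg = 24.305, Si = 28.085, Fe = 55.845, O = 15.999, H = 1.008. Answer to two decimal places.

23.76 wt%

Molar mass of (Mg0.40Fe0.60)5Ca2Si8O22(OH)2 = 2×24.305 + 3×55.845 + 2×40.078 + 8×28.085 + 24×15.999 + 2×1.008 = 906.973 g/mol.
Each formula unit contains 3 Fe, equivalent to 3/1 = 3.0000 mol FeO.
M(FeO) = 1×55.845 + 1×15.999 = 71.844 g/mol.
Mass of FeO per formula unit = 3.0000 × 71.844 = 215.532 g.
FeO wt% = 215.532 / 906.973 × 100 = 23.76%.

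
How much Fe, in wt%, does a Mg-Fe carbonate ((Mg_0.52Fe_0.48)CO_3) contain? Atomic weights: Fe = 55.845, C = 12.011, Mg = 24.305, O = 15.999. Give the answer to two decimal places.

26.95 wt%

Formula mass = 0.52*24.305 + 0.48*55.845 + 1*12.011 + 3*15.999 = 99.452 g/mol, of which 26.806 g is Fe.
So Fe makes up 26.806/99.452 = 0.2695 of the mass, i.e. 26.95%.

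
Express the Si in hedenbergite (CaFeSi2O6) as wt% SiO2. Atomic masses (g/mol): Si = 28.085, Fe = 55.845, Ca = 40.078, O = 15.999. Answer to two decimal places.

48.44 wt%

Formula mass = 248.087 g/mol.
2 Si → 2.0000 mol SiO2 per formula unit; M(SiO2) = 60.083, so SiO2 mass = 120.166 g.
120.166/248.087 × 100 = 48.44 wt%.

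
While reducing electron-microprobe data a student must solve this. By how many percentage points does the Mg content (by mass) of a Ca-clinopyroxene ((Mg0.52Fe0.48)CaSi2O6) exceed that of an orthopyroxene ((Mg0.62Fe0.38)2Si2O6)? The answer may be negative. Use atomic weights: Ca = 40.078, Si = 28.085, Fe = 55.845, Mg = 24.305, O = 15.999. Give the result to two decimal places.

M((Mg0.52Fe0.48)CaSi2O6) = 231.686 g/mol, so wt% Mg = 12.639/231.686 × 100 = 5.46%.
M((Mg0.62Fe0.38)2Si2O6) = 224.744 g/mol, so wt% Mg = 30.138/224.744 × 100 = 13.41%.
5.46 − 13.41 = -7.95 pp.

-7.95 percentage points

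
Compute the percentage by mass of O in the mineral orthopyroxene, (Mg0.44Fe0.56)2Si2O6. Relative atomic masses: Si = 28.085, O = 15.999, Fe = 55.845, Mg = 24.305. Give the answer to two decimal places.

Molar mass of (Mg0.44Fe0.56)2Si2O6: 0.88*24.305 + 1.12*55.845 + 2*28.085 + 6*15.999 = 236.099 g/mol.
Mass of O per formula unit: 6 × 15.999 = 95.994 g.
Weight fraction O = 95.994 / 236.099 = 0.4066.

40.66 wt%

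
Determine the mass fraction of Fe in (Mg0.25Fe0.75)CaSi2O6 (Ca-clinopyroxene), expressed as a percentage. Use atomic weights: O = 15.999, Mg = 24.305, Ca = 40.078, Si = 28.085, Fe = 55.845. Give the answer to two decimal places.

Formula mass = 0.25×24.305 + 0.75×55.845 + 1×40.078 + 2×28.085 + 6×15.999 = 240.202 g/mol, of which 41.884 g is Fe.
So Fe makes up 41.884/240.202 = 0.1744 of the mass, i.e. 17.44%.

17.44 mass %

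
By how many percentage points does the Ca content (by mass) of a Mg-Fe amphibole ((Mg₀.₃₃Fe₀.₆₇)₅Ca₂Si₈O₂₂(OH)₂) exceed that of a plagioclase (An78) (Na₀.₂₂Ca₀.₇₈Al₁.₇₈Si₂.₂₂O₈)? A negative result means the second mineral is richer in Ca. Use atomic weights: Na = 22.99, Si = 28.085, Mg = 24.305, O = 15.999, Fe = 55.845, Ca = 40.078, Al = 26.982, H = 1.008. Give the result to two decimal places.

-2.65 percentage points

First mineral: 80.156 g Ca in 918.012 g formula = 8.73 wt% Ca.
Second mineral: 31.261 g Ca in 274.687 g formula = 11.38 wt% Ca.
8.73% − 11.38% gives a difference of -2.65 percentage points.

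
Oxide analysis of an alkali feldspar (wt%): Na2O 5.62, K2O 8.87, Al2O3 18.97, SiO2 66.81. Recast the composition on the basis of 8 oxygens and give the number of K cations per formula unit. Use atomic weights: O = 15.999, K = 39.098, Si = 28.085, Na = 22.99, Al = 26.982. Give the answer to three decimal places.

Na2O: 5.62/61.979 = 0.09068 mol → 0.18136 mol Na, 0.09068 mol O.
K2O: 8.87/94.195 = 0.09417 mol → 0.18834 mol K, 0.09417 mol O.
Al2O3: 18.97/101.961 = 0.18605 mol → 0.37210 mol Al, 0.55815 mol O.
SiO2: 66.81/60.083 = 1.11196 mol → 1.11196 mol Si, 2.22392 mol O.
Total oxygen = 2.96692 mol. Normalization factor = 8/2.96692 = 2.69640.
K per 8 O = 0.18834 × 2.69640 = 0.508.

0.508 K apfu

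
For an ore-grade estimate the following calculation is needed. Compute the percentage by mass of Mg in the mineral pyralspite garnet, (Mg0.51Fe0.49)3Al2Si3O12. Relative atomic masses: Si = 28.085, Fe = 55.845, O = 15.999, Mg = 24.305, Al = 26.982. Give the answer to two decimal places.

M((Mg0.51Fe0.49)3Al2Si3O12) = 449.486 g/mol.
Mg contributes 1.53 × 24.305 = 37.187 g per mole.
37.187/449.486 = 0.0827 → 8.27%.

8.27 mass %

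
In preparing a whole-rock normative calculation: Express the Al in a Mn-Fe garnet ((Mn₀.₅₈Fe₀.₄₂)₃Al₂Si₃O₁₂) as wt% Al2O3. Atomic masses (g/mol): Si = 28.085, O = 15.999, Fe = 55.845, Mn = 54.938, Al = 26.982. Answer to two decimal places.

20.55 wt%

Formula mass = 496.164 g/mol.
2 Al → 1.0000 mol Al2O3 per formula unit; M(Al2O3) = 101.961, so Al2O3 mass = 101.961 g.
101.961/496.164 × 100 = 20.55 wt%.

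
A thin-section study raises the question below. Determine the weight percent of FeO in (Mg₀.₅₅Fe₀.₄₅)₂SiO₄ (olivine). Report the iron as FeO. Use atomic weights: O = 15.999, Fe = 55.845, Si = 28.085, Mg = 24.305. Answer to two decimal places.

38.24 wt%

Formula mass = 169.077 g/mol.
0.90 Fe → 0.9000 mol FeO per formula unit; M(FeO) = 71.844, so FeO mass = 64.660 g.
64.660/169.077 × 100 = 38.24 wt%.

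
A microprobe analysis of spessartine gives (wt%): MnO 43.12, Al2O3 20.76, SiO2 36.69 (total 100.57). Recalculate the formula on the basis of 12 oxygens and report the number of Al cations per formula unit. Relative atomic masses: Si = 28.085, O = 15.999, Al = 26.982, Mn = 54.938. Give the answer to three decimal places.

2.003 Al apfu

43.12 wt% MnO ÷ 70.937 g/mol = 0.60786 mol, giving 0.60786 Mn and 0.60786 O.
20.76 wt% Al2O3 ÷ 101.961 g/mol = 0.20361 mol, giving 0.40722 Al and 0.61083 O.
36.69 wt% SiO2 ÷ 60.083 g/mol = 0.61066 mol, giving 0.61066 Si and 1.22132 O.
Oxygen sums to 2.44001; scaling by 12/2.44001 = 4.91801 puts the formula on 12 O.
Al: 0.40722 × 4.91801 = 2.003 atoms per formula unit.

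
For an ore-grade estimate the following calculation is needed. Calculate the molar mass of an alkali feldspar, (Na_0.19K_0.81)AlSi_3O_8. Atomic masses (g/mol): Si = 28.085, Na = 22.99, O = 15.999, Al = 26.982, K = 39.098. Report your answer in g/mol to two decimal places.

Na: 0.19 × 22.99 = 4.3681
K: 0.81 × 39.098 = 31.6694
Al: 1 × 26.982 = 26.9820
Si: 3 × 28.085 = 84.2550
O: 8 × 15.999 = 127.9920
Summing the contributions gives the formula mass.

275.27 g/mol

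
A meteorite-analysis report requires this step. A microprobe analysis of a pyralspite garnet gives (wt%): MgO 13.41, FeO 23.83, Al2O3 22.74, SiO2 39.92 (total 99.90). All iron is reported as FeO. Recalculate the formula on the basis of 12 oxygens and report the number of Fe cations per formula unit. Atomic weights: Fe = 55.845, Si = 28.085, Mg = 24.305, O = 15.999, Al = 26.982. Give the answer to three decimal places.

MgO: 13.41/40.304 = 0.33272 mol → 0.33272 mol Mg, 0.33272 mol O.
FeO: 23.83/71.844 = 0.33169 mol → 0.33169 mol Fe, 0.33169 mol O.
Al2O3: 22.74/101.961 = 0.22303 mol → 0.44606 mol Al, 0.66909 mol O.
SiO2: 39.92/60.083 = 0.66441 mol → 0.66441 mol Si, 1.32882 mol O.
Total oxygen = 2.66232 mol. Normalization factor = 12/2.66232 = 4.50735.
Fe per 12 O = 0.33169 × 4.50735 = 1.495.

1.495 Fe apfu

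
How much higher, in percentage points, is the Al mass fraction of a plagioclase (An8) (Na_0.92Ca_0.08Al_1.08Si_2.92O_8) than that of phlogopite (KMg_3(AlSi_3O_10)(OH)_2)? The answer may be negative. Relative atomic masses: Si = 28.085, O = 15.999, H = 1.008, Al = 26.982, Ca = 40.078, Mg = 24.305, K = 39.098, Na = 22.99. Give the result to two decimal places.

M(Na_0.92Ca_0.08Al_1.08Si_2.92O_8) = 263.498 g/mol, so wt% Al = 29.141/263.498 × 100 = 11.06%.
M(KMg_3(AlSi_3O_10)(OH)_2) = 417.254 g/mol, so wt% Al = 26.982/417.254 × 100 = 6.47%.
11.06 − 6.47 = 4.59 pp.

4.59 percentage points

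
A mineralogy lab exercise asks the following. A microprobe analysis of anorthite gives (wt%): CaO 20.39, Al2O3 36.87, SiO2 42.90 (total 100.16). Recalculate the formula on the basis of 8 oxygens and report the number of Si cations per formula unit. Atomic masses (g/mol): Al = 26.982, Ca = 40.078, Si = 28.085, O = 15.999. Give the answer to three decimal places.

CaO: 20.39/56.077 = 0.36361 mol → 0.36361 mol Ca, 0.36361 mol O.
Al2O3: 36.87/101.961 = 0.36161 mol → 0.72322 mol Al, 1.08483 mol O.
SiO2: 42.90/60.083 = 0.71401 mol → 0.71401 mol Si, 1.42802 mol O.
Total oxygen = 2.87646 mol. Normalization factor = 8/2.87646 = 2.78120.
Si per 8 O = 0.71401 × 2.78120 = 1.986.

1.986 Si apfu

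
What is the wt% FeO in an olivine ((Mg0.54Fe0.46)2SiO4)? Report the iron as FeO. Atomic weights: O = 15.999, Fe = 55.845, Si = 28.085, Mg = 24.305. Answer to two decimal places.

M((Mg0.54Fe0.46)2SiO4) = 169.708 g/mol; M(FeO) = 71.844 g/mol.
Moles FeO per formula unit = 0.92 Fe ÷ 1 = 0.9200.
FeO fraction = (0.9200 × 71.844) / 169.708 = 66.096/169.708 = 0.3895.

38.95 wt%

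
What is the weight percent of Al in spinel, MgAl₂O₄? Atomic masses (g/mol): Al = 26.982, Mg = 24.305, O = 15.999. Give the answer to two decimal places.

37.93 mass %

Formula mass = 1*24.305 + 2*26.982 + 4*15.999 = 142.265 g/mol, of which 53.964 g is Al.
So Al makes up 53.964/142.265 = 0.3793 of the mass, i.e. 37.93%.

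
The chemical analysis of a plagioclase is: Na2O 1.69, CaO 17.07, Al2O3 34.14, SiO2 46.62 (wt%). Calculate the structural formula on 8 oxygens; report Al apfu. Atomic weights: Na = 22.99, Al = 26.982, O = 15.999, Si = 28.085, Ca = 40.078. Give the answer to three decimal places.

1.69 wt% Na2O ÷ 61.979 g/mol = 0.02727 mol, giving 0.05454 Na and 0.02727 O.
17.07 wt% CaO ÷ 56.077 g/mol = 0.30440 mol, giving 0.30440 Ca and 0.30440 O.
34.14 wt% Al2O3 ÷ 101.961 g/mol = 0.33483 mol, giving 0.66966 Al and 1.00449 O.
46.62 wt% SiO2 ÷ 60.083 g/mol = 0.77593 mol, giving 0.77593 Si and 1.55186 O.
Oxygen sums to 2.88802; scaling by 8/2.88802 = 2.77006 puts the formula on 8 O.
Al: 0.66966 × 2.77006 = 1.855 atoms per formula unit.

1.855 Al apfu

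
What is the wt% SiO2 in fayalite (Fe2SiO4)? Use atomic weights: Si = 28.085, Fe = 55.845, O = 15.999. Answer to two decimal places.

Formula mass = 203.771 g/mol.
1 Si → 1.0000 mol SiO2 per formula unit; M(SiO2) = 60.083, so SiO2 mass = 60.083 g.
60.083/203.771 × 100 = 29.49 wt%.

29.49 wt%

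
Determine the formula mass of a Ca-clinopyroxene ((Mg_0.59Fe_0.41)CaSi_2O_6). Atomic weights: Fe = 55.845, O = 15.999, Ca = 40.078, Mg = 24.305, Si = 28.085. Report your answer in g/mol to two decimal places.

The formula mass is the sum 0.59(24.305) + 0.41(55.845) + 1(40.078) + 2(28.085) + 6(15.999).

229.48 g/mol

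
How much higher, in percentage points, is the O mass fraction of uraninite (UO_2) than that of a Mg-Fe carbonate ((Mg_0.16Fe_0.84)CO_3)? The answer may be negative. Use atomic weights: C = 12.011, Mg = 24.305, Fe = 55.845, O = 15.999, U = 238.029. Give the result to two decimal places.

-31.47 percentage points

O in UO_2: molar mass 270.027 g/mol; 2×15.999 = 31.998 g → 11.85 wt%.
O in (Mg_0.16Fe_0.84)CO_3: molar mass 110.807 g/mol; 3×15.999 = 47.997 g → 43.32 wt%.
Difference = 11.85 − 43.32 = -31.47 percentage points.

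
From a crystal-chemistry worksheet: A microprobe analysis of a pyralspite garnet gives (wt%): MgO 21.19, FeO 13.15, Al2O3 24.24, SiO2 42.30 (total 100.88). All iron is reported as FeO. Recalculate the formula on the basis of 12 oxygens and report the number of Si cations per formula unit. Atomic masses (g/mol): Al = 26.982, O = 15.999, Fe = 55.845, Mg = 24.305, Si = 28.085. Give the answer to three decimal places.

2.985 Si apfu

21.19 wt% MgO ÷ 40.304 g/mol = 0.52575 mol, giving 0.52575 Mg and 0.52575 O.
13.15 wt% FeO ÷ 71.844 g/mol = 0.18304 mol, giving 0.18304 Fe and 0.18304 O.
24.24 wt% Al2O3 ÷ 101.961 g/mol = 0.23774 mol, giving 0.47548 Al and 0.71322 O.
42.30 wt% SiO2 ÷ 60.083 g/mol = 0.70403 mol, giving 0.70403 Si and 1.40806 O.
Oxygen sums to 2.83007; scaling by 12/2.83007 = 4.24018 puts the formula on 12 O.
Si: 0.70403 × 4.24018 = 2.985 atoms per formula unit.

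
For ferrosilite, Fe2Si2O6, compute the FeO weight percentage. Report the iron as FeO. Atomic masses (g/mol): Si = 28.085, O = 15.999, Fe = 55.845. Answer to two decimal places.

54.46 wt%

M(Fe2Si2O6) = 263.854 g/mol; M(FeO) = 71.844 g/mol.
Moles FeO per formula unit = 2 Fe ÷ 1 = 2.0000.
FeO fraction = (2.0000 × 71.844) / 263.854 = 143.688/263.854 = 0.5446.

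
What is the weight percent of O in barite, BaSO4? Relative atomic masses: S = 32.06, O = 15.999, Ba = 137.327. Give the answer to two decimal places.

M(BaSO4) = 233.383 g/mol.
O contributes 4 × 15.999 = 63.996 g per mole.
63.996/233.383 = 0.2742 → 27.42%.

27.42 mass %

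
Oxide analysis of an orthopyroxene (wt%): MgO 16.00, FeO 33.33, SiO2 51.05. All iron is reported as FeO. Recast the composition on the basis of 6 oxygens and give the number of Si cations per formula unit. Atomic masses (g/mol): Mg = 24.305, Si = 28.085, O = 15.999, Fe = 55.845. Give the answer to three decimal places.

1.991 Si apfu

MgO (M=40.304): mol = 0.39698; Mg = 0.39698, O = 0.39698.
FeO (M=71.844): mol = 0.46392; Fe = 0.46392, O = 0.46392.
SiO2 (M=60.083): mol = 0.84966; Si = 0.84966, O = 1.69932.
ΣO = 2.56022; factor = 6/ΣO = 2.34355.
Si apfu = 0.84966 × 2.34355 = 1.991.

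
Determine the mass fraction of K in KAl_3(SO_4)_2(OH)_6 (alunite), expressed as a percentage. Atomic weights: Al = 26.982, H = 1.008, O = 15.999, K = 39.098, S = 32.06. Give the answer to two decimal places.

Molar mass of KAl_3(SO_4)_2(OH)_6: 1×39.098 + 3×26.982 + 2×32.06 + 14×15.999 + 6×1.008 = 414.198 g/mol.
Mass of K per formula unit: 1 × 39.098 = 39.098 g.
Weight fraction K = 39.098 / 414.198 = 0.0944.

9.44 mass %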